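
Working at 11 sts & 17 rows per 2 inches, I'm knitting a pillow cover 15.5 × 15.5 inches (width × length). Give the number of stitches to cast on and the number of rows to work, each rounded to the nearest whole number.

Stitch gauge = 11/2 = 5.5 sts/in; 15.5 × 5.5 = 85.25 → 85 sts.
Row gauge = 17/2 = 8.5 rows/in; 15.5 × 8.5 = 131.75 → 132 rows.

Cast on 85 stitches and work 132 rows.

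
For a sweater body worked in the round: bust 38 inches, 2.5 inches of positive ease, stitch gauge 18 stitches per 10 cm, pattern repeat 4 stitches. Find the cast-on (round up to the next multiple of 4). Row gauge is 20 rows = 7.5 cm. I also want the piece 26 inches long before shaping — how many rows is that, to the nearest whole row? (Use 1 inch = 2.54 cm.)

Cast on 188 stitches; work 176 rows.

Finished = 38 + 2.5 = 40.5 inches.
40.5 inches × 2.54 = 102.87 cm.
18/10 = 1.8 sts per cm; 102.87 × 1.8 = 185.17 sts.
Next multiple of 4 → 188.
26 inches = 66.04 cm; × 2.667 = 176.11 → 176 rows.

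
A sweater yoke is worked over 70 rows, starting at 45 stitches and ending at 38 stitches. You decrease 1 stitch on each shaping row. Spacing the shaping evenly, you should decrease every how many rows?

Stitches to remove: |38 − 45| = 7.
Shaping rows needed: 7 / 1 = 7.
70 rows / 7 = every 10 rows.

Decrease every 10th row.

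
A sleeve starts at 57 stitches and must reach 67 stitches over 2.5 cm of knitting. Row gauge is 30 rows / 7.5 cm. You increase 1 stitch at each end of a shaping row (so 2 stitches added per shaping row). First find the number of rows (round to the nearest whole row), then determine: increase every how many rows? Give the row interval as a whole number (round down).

Rows = 2.5 × 4 = 10.0 → 10 rows.
Stitches to add: 10 → 5 shaping rows (at 2 st each).
10 / 5 = 2.00 → every 2 rows.

Increase every 2nd row.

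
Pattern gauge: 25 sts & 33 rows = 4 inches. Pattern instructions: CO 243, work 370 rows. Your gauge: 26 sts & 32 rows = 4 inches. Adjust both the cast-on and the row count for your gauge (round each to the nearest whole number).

Stitches: 243 × 26/25 = 252.72 → 253.
Rows: 370 × 32/33 = 358.79 → 359.

Cast on 253 stitches; work 359 rows.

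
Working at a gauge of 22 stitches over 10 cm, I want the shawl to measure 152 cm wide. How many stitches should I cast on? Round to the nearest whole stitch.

334 stitches.

22 stitches / 10 cm = 2.2 stitches per cm.
152 × 2.2 = 334.40 stitches.
Round to nearest → 334.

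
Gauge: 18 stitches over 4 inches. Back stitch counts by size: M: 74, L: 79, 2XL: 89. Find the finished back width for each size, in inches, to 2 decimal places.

M 16.44 inches; L 17.56 inches; 2XL 19.78 inches.

18/4 = 4.5 sts per in.
M: 74 / 4.5 = 16.444 → 16.44 in.
L: 79 / 4.5 = 17.556 → 17.56 in.
2XL: 89 / 4.5 = 19.778 → 19.78 in.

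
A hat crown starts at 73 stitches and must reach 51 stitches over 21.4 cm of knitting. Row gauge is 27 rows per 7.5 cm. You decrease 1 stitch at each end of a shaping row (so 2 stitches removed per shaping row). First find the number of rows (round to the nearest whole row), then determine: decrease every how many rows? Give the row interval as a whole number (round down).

Rows = 21.4 × 3.6 = 77.0 → 77 rows.
Stitches to remove: 22 → 11 shaping rows (at 2 st each).
77 / 11 = 7.00 → every 7 rows.

Decrease every 7th row.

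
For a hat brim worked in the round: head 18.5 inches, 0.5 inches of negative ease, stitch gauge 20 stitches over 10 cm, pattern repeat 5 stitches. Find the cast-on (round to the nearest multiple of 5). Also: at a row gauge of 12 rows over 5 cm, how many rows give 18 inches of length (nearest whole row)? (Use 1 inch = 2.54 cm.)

Finished = 18.5 − 0.5 = 18 inches.
18 inches × 2.54 = 45.72 cm.
20/10 = 2 sts per cm; 45.72 × 2 = 91.44 sts.
Nearest multiple of 5 → 90.
18 inches = 45.72 cm; × 2.4 = 109.73 → 110 rows.

Cast on 90 stitches; work 110 rows.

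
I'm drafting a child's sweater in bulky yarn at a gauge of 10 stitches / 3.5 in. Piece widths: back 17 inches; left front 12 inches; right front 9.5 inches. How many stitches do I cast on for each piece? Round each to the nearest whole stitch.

back 49; left front 34; right front 27.

Rate = 10/3.5 = 2.857 sts per in.
back: 17 × 2.857 = 48.57 → 49.
left front: 12 × 2.857 = 34.29 → 34.
right front: 9.5 × 2.857 = 27.14 → 27.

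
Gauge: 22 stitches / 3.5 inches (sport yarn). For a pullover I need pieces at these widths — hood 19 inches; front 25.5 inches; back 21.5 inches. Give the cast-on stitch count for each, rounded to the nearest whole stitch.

hood 119; front 160; back 135.

Rate = 22/3.5 = 6.286 sts per in.
hood: 19 × 6.286 = 119.43 → 119.
front: 25.5 × 6.286 = 160.29 → 160.
back: 21.5 × 6.286 = 135.14 → 135.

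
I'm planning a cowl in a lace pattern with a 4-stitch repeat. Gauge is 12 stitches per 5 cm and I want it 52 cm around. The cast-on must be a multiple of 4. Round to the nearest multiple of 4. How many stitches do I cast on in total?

12 / 5 = 2.4 sts per cm.
52 × 2.4 = 124.80 sts.
Nearest multiple of 4: 124.

124 stitches.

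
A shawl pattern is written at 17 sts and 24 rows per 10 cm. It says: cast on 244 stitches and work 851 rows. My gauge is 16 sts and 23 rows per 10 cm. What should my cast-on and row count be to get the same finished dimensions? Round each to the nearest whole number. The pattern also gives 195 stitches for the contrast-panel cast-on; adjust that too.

Cast on 230 stitches; work 816 rows; contrast-panel cast-on 184 stitches.

Stitches: 244 × 16/17 = 229.65 → 230.
Rows: 851 × 23/24 = 815.54 → 816.
contrast-panel cast-on: 195 × 16/17 = 183.53 → 184.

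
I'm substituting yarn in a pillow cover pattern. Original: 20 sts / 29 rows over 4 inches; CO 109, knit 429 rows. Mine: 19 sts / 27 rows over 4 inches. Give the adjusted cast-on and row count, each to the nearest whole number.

Stitches: 109 × 19/20 = 103.55 → 104.
Rows: 429 × 27/29 = 399.41 → 399.

Cast on 104 stitches; work 399 rows.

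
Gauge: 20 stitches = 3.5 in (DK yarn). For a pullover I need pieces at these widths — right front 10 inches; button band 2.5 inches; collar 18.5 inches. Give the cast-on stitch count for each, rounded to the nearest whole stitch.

right front 57; button band 14; collar 106.

Rate = 20/3.5 = 5.714 sts per in.
right front: 10 × 5.714 = 57.14 → 57.
button band: 2.5 × 5.714 = 14.29 → 14.
collar: 18.5 × 5.714 = 105.71 → 106.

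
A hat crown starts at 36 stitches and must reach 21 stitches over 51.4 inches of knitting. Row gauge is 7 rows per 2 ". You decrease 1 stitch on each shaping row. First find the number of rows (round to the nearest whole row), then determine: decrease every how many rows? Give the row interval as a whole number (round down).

Rows = 51.4 × 3.5 = 179.9 → 180 rows.
Stitches to remove: 15 → 15 shaping rows (at 1 st each).
180 / 15 = 12.00 → every 12 rows.

Decrease every 12th row.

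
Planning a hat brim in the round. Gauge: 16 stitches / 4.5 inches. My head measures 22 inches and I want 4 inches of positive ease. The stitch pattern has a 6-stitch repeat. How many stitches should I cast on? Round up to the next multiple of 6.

96 stitches.

Finished = 22 + 4 = 26 inches.
16 / 4.5 = 3.556 sts/in.
26 × 3.556 = 92.44 sts.
Next multiple of 6: 96.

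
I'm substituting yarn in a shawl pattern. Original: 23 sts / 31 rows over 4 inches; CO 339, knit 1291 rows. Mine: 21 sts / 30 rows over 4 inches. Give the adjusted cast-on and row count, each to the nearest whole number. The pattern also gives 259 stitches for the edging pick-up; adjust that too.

Cast on 310 stitches; work 1249 rows; edging pick-up 236 stitches.

Stitches: 339 × 21/23 = 309.52 → 310.
Rows: 1291 × 30/31 = 1249.35 → 1249.
edging pick-up: 259 × 21/23 = 236.48 → 236.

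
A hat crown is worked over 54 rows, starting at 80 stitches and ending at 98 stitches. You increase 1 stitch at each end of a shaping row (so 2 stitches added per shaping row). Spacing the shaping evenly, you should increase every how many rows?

Stitches to add: |98 − 80| = 18.
Shaping rows needed: 18 / 2 = 9.
54 rows / 9 = every 6 rows.

Increase every 6th row.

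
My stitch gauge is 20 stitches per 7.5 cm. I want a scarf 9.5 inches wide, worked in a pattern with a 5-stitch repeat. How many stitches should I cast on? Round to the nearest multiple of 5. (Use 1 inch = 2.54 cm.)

9.5 in = 9.5 × 2.54 = 24.13 cm.
20 / 7.5 = 2.667 sts/cm.
24.13 × 2.667 = 64.35 sts.
→ 65.

65 stitches.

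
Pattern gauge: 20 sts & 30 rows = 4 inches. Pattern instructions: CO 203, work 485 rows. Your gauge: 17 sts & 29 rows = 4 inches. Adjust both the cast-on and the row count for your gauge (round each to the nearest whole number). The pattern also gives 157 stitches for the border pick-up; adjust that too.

Cast on 173 stitches; work 469 rows; border pick-up 133 stitches.

Stitches: 203 × 17/20 = 172.55 → 173.
Rows: 485 × 29/30 = 468.83 → 469.
border pick-up: 157 × 17/20 = 133.45 → 133.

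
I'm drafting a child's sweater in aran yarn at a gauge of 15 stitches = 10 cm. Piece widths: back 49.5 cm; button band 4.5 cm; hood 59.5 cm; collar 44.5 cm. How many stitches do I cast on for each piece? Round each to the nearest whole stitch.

Rate = 15/10 = 1.5 sts per cm.
back: 49.5 × 1.5 = 74.25 → 74.
button band: 4.5 × 1.5 = 6.75 → 7.
hood: 59.5 × 1.5 = 89.25 → 89.
collar: 44.5 × 1.5 = 66.75 → 67.

back 74; button band 7; hood 89; collar 67.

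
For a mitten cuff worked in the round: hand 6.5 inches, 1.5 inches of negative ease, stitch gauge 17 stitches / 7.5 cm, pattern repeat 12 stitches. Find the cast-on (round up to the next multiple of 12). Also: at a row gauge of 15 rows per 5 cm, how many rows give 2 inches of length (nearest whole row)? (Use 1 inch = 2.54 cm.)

Cast on 36 stitches; work 15 rows.

Finished = 6.5 − 1.5 = 5 inches.
5 inches × 2.54 = 12.70 cm.
17/7.5 = 2.267 sts per cm; 12.70 × 2.267 = 28.79 sts.
Next multiple of 12 → 36.
2 inches = 5.08 cm; × 3 = 15.24 → 15 rows.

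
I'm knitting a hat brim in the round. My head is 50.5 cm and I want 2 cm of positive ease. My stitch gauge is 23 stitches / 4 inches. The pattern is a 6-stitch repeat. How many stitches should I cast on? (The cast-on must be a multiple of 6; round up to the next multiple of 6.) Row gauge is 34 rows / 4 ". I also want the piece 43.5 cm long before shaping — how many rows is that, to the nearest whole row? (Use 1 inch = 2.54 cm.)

Cast on 120 stitches; work 146 rows.

Finished = 50.5 + 2 = 52.5 cm.
52.5 cm × 1/2.54 = 20.67 inches.
23/4 = 5.75 sts per in; 20.67 × 5.75 = 118.85 sts.
Next multiple of 6 → 120.
43.5 cm = 17.13 inches; × 8.5 = 145.57 → 146 rows.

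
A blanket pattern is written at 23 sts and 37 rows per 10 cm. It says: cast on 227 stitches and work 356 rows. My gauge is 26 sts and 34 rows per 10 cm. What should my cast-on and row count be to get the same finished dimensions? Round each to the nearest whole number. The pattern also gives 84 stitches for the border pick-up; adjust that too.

Stitches: 227 × 26/23 = 256.61 → 257.
Rows: 356 × 34/37 = 327.14 → 327.
border pick-up: 84 × 26/23 = 94.96 → 95.

Cast on 257 stitches; work 327 rows; border pick-up 95 stitches.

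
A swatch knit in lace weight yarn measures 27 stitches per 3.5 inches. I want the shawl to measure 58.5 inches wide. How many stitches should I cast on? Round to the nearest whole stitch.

CO 451 sts.

27 stitches / 3.5 in = 7.714 stitches per inch.
58.5 × 7.714 = 451.29 stitches.
Round to nearest → 451.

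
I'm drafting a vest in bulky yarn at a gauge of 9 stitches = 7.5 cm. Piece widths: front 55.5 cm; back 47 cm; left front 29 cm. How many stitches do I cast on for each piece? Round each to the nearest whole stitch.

front 67; back 56; left front 35.

Rate = 9/7.5 = 1.2 sts per cm.
front: 55.5 × 1.2 = 66.60 → 67.
back: 47 × 1.2 = 56.40 → 56.
left front: 29 × 1.2 = 34.80 → 35.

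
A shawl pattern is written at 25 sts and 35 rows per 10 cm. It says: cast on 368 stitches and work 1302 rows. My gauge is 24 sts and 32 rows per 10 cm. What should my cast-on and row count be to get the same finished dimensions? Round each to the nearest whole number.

Stitches: 368 × 24/25 = 353.28 → 353.
Rows: 1302 × 32/35 = 1190.40 → 1190.

Cast on 353 stitches; work 1190 rows.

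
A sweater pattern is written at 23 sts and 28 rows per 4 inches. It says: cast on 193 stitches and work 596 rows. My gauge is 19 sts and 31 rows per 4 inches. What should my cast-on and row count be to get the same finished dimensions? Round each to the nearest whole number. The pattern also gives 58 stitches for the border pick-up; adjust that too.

Cast on 159 stitches; work 660 rows; border pick-up 48 stitches.

Stitches: 193 × 19/23 = 159.43 → 159.
Rows: 596 × 31/28 = 659.86 → 660.
border pick-up: 58 × 19/23 = 47.91 → 48.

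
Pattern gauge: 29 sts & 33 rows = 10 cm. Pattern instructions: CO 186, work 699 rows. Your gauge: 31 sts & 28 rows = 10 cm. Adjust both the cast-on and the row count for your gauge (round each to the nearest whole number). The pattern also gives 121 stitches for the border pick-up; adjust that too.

Cast on 199 stitches; work 593 rows; border pick-up 129 stitches.

Stitches: 186 × 31/29 = 198.83 → 199.
Rows: 699 × 28/33 = 593.09 → 593.
border pick-up: 121 × 31/29 = 129.34 → 129.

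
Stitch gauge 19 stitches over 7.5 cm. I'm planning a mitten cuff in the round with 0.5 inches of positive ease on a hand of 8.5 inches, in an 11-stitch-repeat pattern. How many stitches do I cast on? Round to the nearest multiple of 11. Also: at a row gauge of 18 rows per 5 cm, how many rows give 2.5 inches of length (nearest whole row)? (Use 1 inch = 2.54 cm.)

Cast on 55 stitches; work 23 rows.

Finished = 8.5 + 0.5 = 9 inches.
9 inches × 2.54 = 22.86 cm.
19/7.5 = 2.533 sts per cm; 22.86 × 2.533 = 57.91 sts.
Nearest multiple of 11 → 55.
2.5 inches = 6.35 cm; × 3.6 = 22.86 → 23 rows.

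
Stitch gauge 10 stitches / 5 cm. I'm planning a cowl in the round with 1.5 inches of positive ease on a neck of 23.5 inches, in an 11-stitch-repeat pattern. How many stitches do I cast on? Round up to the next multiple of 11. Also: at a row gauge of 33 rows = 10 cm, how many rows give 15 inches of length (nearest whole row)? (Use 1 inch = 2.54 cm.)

Finished = 23.5 + 1.5 = 25 inches.
25 inches × 2.54 = 63.50 cm.
10/5 = 2 sts per cm; 63.50 × 2 = 127.00 sts.
Next multiple of 11 → 132.
15 inches = 38.10 cm; × 3.3 = 125.73 → 126 rows.

Cast on 132 stitches; work 126 rows.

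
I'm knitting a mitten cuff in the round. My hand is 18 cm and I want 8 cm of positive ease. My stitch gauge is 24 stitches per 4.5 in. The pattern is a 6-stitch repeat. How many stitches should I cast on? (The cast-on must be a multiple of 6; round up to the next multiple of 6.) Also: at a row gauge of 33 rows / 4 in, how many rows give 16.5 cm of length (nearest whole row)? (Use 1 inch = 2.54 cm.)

Cast on 60 stitches; work 54 rows.

Finished = 18 + 8 = 26 cm.
26 cm × 1/2.54 = 10.24 inches.
24/4.5 = 5.333 sts per in; 10.24 × 5.333 = 54.59 sts.
Next multiple of 6 → 60.
16.5 cm = 6.50 inches; × 8.25 = 53.59 → 54 rows.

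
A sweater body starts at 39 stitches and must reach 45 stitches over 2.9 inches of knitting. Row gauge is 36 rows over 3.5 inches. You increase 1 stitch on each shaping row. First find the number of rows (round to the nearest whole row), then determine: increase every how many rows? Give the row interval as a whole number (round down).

Increase every 5th row.

Rows = 2.9 × 10.286 = 29.8 → 30 rows.
Stitches to add: 6 → 6 shaping rows (at 1 st each).
30 / 6 = 5.00 → every 5 rows.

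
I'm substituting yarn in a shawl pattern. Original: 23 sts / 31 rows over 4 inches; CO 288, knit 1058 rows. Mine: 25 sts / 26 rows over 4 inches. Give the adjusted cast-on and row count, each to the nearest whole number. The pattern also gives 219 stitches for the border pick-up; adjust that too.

Stitches: 288 × 25/23 = 313.04 → 313.
Rows: 1058 × 26/31 = 887.35 → 887.
border pick-up: 219 × 25/23 = 238.04 → 238.

Cast on 313 stitches; work 887 rows; border pick-up 238 stitches.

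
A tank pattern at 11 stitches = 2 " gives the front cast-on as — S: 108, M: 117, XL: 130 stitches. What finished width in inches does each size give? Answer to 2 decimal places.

S 19.64 inches; M 21.27 inches; XL 23.64 inches.

11/2 = 5.5 sts per in.
S: 108 / 5.5 = 19.636 → 19.64 in.
M: 117 / 5.5 = 21.273 → 21.27 in.
XL: 130 / 5.5 = 23.636 → 23.64 in.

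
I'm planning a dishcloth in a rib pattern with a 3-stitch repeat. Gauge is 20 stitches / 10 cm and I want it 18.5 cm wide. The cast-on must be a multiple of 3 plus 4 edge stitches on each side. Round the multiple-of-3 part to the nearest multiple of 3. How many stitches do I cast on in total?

Cast on 38 stitches.

20 / 10 = 2 sts per cm.
18.5 × 2 = 37.00 sts.
Less 8 edge sts → 29.00 for the repeat.
Nearest multiple of 3: 30.
Add back 8 edge sts → 38.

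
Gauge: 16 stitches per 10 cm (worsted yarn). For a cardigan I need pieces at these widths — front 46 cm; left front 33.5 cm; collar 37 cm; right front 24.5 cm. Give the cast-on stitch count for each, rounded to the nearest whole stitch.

Rate = 16/10 = 1.6 sts per cm.
front: 46 × 1.6 = 73.60 → 74.
left front: 33.5 × 1.6 = 53.60 → 54.
collar: 37 × 1.6 = 59.20 → 59.
right front: 24.5 × 1.6 = 39.20 → 39.

front 74; left front 54; collar 59; right front 39.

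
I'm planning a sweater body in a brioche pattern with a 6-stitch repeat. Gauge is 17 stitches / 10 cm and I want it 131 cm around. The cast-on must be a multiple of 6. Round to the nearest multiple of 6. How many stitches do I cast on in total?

17 / 10 = 1.7 sts per cm.
131 × 1.7 = 222.70 sts.
Nearest multiple of 6: 222.

CO 222 sts.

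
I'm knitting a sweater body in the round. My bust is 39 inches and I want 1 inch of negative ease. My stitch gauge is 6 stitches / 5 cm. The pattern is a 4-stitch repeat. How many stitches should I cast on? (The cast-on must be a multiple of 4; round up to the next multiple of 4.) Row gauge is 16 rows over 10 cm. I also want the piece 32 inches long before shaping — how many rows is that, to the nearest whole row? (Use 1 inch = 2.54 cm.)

Cast on 116 stitches; work 130 rows.

Finished = 39 − 1 = 38 inches.
38 inches × 2.54 = 96.52 cm.
6/5 = 1.2 sts per cm; 96.52 × 1.2 = 115.82 sts.
Next multiple of 4 → 116.
32 inches = 81.28 cm; × 1.6 = 130.05 → 130 rows.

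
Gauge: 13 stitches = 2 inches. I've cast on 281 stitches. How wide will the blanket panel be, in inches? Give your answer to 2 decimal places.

13 stitches / 2 inch = 6.5 stitches per inch.
281 / 6.5 = 43.231 inches.

43.23 inches.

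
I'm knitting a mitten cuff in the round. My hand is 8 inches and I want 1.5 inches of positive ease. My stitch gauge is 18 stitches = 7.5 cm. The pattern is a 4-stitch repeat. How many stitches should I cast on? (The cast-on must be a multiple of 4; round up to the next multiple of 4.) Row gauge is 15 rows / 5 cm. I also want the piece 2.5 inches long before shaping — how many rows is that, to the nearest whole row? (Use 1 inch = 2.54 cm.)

Finished = 8 + 1.5 = 9.5 inches.
9.5 inches × 2.54 = 24.13 cm.
18/7.5 = 2.4 sts per cm; 24.13 × 2.4 = 57.91 sts.
Next multiple of 4 → 60.
2.5 inches = 6.35 cm; × 3 = 19.05 → 19 rows.

Cast on 60 stitches; work 19 rows.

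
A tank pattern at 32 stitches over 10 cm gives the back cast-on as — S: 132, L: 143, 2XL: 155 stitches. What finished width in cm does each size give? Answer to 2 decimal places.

S 41.25 cm; L 44.69 cm; 2XL 48.44 cm.

32/10 = 3.2 sts per cm.
S: 132 / 3.2 = 41.250 → 41.25 cm.
L: 143 / 3.2 = 44.688 → 44.69 cm.
2XL: 155 / 3.2 = 48.438 → 48.44 cm.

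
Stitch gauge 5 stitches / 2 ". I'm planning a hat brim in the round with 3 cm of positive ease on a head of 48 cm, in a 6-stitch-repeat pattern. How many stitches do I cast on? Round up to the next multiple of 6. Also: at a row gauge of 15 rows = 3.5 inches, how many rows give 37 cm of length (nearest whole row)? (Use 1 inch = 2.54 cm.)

Cast on 54 stitches; work 62 rows.

Finished = 48 + 3 = 51 cm.
51 cm × 1/2.54 = 20.08 inches.
5/2 = 2.5 sts per in; 20.08 × 2.5 = 50.20 sts.
Next multiple of 6 → 54.
37 cm = 14.57 inches; × 4.286 = 62.43 → 62 rows.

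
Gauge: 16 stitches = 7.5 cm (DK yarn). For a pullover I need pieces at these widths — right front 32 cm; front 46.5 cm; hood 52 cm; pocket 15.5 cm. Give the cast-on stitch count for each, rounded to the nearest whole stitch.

right front 68; front 99; hood 111; pocket 33.

Rate = 16/7.5 = 2.133 sts per cm.
right front: 32 × 2.133 = 68.27 → 68.
front: 46.5 × 2.133 = 99.20 → 99.
hood: 52 × 2.133 = 110.93 → 111.
pocket: 15.5 × 2.133 = 33.07 → 33.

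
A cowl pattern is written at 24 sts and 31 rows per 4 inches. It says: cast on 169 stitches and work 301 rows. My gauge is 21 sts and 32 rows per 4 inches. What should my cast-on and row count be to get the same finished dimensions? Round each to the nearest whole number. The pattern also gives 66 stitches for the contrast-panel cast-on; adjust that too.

Cast on 148 stitches; work 311 rows; contrast-panel cast-on 58 stitches.

Stitches: 169 × 21/24 = 147.88 → 148.
Rows: 301 × 32/31 = 310.71 → 311.
contrast-panel cast-on: 66 × 21/24 = 57.75 → 58.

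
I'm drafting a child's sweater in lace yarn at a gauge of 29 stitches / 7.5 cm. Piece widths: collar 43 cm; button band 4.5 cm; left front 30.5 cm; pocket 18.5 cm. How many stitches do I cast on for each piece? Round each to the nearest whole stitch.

collar 166; button band 17; left front 118; pocket 72.

Rate = 29/7.5 = 3.867 sts per cm.
collar: 43 × 3.867 = 166.27 → 166.
button band: 4.5 × 3.867 = 17.40 → 17.
left front: 30.5 × 3.867 = 117.93 → 118.
pocket: 18.5 × 3.867 = 71.53 → 72.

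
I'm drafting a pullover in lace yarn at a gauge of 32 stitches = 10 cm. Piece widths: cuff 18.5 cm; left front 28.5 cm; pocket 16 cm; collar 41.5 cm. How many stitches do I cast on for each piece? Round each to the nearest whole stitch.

cuff 59; left front 91; pocket 51; collar 133.

Rate = 32/10 = 3.2 sts per cm.
cuff: 18.5 × 3.2 = 59.20 → 59.
left front: 28.5 × 3.2 = 91.20 → 91.
pocket: 16 × 3.2 = 51.20 → 51.
collar: 41.5 × 3.2 = 132.80 → 133.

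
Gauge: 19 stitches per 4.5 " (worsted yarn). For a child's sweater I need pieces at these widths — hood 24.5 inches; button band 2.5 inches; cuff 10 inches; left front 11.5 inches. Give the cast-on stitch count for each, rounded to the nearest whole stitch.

Rate = 19/4.5 = 4.222 sts per in.
hood: 24.5 × 4.222 = 103.44 → 103.
button band: 2.5 × 4.222 = 10.56 → 11.
cuff: 10 × 4.222 = 42.22 → 42.
left front: 11.5 × 4.222 = 48.56 → 49.

hood 103; button band 11; cuff 42; left front 49.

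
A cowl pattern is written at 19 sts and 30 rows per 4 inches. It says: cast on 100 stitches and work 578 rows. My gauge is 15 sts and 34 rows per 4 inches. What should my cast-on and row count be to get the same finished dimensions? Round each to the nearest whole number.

Stitches: 100 × 15/19 = 78.95 → 79.
Rows: 578 × 34/30 = 655.07 → 655.

Cast on 79 stitches; work 655 rows.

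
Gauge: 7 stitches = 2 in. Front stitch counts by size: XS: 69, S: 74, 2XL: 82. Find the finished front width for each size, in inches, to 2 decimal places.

7/2 = 3.5 sts per in.
XS: 69 / 3.5 = 19.714 → 19.71 in.
S: 74 / 3.5 = 21.143 → 21.14 in.
2XL: 82 / 3.5 = 23.429 → 23.43 in.

XS 19.71 inches; S 21.14 inches; 2XL 23.43 inches.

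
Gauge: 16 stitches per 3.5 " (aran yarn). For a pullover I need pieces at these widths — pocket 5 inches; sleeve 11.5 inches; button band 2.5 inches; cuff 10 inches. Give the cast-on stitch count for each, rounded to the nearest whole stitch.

pocket 23; sleeve 53; button band 11; cuff 46.

Rate = 16/3.5 = 4.571 sts per in.
pocket: 5 × 4.571 = 22.86 → 23.
sleeve: 11.5 × 4.571 = 52.57 → 53.
button band: 2.5 × 4.571 = 11.43 → 11.
cuff: 10 × 4.571 = 45.71 → 46.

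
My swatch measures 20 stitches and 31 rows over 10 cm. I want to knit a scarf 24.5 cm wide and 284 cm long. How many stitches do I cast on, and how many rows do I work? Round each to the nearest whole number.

Cast on 49 stitches and work 880 rows.

Stitch gauge = 20/10 = 2 sts/cm; 24.5 × 2 = 49.00 → 49 sts.
Row gauge = 31/10 = 3.1 rows/cm; 284 × 3.1 = 880.40 → 880 rows.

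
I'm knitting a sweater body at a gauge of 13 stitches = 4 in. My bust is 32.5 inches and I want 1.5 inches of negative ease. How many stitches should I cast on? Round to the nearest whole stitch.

Finished = 32.5 − 1.5 = 31 in.
13 / 4 = 3.25 sts per inch.
31.00 × 3.25 = 100.75 sts.
→ 101 sts.

101 stitches.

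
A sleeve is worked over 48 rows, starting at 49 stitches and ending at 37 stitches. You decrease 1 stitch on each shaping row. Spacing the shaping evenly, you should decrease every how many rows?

Decrease every 4th row.

Stitches to remove: |37 − 49| = 12.
Shaping rows needed: 12 / 1 = 12.
48 rows / 12 = every 4 rows.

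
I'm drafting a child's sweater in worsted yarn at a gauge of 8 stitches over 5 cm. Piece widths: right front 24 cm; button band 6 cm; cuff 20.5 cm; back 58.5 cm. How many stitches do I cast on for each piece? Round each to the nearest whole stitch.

Rate = 8/5 = 1.6 sts per cm.
right front: 24 × 1.6 = 38.40 → 38.
button band: 6 × 1.6 = 9.60 → 10.
cuff: 20.5 × 1.6 = 32.80 → 33.
back: 58.5 × 1.6 = 93.60 → 94.

right front 38; button band 10; cuff 33; back 94.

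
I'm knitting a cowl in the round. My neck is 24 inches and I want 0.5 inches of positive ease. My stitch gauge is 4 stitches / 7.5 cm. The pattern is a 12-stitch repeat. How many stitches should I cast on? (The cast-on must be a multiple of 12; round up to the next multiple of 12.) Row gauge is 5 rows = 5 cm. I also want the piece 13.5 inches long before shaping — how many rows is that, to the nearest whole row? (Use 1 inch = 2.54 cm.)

Cast on 36 stitches; work 34 rows.

Finished = 24 + 0.5 = 24.5 inches.
24.5 inches × 2.54 = 62.23 cm.
4/7.5 = 0.533 sts per cm; 62.23 × 0.533 = 33.19 sts.
Next multiple of 12 → 36.
13.5 inches = 34.29 cm; × 1 = 34.29 → 34 rows.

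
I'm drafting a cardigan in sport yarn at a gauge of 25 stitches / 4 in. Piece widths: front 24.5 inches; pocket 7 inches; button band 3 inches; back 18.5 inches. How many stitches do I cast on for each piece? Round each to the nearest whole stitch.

Rate = 25/4 = 6.25 sts per in.
front: 24.5 × 6.25 = 153.12 → 153.
pocket: 7 × 6.25 = 43.75 → 44.
button band: 3 × 6.25 = 18.75 → 19.
back: 18.5 × 6.25 = 115.62 → 116.

front 153; pocket 44; button band 19; back 116.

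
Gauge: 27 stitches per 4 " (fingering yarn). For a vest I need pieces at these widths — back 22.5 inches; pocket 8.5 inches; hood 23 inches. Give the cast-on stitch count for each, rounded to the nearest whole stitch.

Rate = 27/4 = 6.75 sts per in.
back: 22.5 × 6.75 = 151.88 → 152.
pocket: 8.5 × 6.75 = 57.38 → 57.
hood: 23 × 6.75 = 155.25 → 155.

back 152; pocket 57; hood 155.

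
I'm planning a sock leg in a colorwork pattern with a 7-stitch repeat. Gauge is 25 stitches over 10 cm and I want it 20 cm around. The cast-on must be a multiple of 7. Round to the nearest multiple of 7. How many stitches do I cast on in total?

25 / 10 = 2.5 sts per cm.
20 × 2.5 = 50.00 sts.
Nearest multiple of 7: 49.

Cast on 49 stitches.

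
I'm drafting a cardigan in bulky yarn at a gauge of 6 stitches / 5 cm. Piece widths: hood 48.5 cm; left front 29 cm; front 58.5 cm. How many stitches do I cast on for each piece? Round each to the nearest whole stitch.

hood 58; left front 35; front 70.

Rate = 6/5 = 1.2 sts per cm.
hood: 48.5 × 1.2 = 58.20 → 58.
left front: 29 × 1.2 = 34.80 → 35.
front: 58.5 × 1.2 = 70.20 → 70.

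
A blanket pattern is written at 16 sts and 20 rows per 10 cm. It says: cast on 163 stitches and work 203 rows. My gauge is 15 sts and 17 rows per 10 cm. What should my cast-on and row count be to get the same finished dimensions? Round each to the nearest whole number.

Cast on 153 stitches; work 173 rows.

Stitches: 163 × 15/16 = 152.81 → 153.
Rows: 203 × 17/20 = 172.55 → 173.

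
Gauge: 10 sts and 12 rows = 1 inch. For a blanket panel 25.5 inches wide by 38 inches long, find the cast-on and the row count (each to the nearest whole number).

Stitch gauge = 10/1 = 10 sts/in; 25.5 × 10 = 255.00 → 255 sts.
Row gauge = 12/1 = 12 rows/in; 38 × 12 = 456.00 → 456 rows.

Cast on 255 stitches and work 456 rows.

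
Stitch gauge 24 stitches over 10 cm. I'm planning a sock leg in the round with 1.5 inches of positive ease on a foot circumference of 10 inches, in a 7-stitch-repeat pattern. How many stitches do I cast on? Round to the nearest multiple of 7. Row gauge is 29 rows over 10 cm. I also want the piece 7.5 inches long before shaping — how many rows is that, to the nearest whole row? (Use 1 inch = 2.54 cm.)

Cast on 70 stitches; work 55 rows.

Finished = 10 + 1.5 = 11.5 inches.
11.5 inches × 2.54 = 29.21 cm.
24/10 = 2.4 sts per cm; 29.21 × 2.4 = 70.10 sts.
Nearest multiple of 7 → 70.
7.5 inches = 19.05 cm; × 2.9 = 55.24 → 55 rows.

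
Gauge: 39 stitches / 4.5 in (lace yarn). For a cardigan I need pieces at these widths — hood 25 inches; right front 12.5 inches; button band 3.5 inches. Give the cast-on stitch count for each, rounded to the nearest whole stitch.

Rate = 39/4.5 = 8.667 sts per in.
hood: 25 × 8.667 = 216.67 → 217.
right front: 12.5 × 8.667 = 108.33 → 108.
button band: 3.5 × 8.667 = 30.33 → 30.

hood 217; right front 108; button band 30.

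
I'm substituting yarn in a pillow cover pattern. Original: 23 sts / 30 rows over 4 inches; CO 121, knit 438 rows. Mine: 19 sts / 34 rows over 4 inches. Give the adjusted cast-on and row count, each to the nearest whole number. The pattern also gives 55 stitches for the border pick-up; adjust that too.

Cast on 100 stitches; work 496 rows; border pick-up 45 stitches.

Stitches: 121 × 19/23 = 99.96 → 100.
Rows: 438 × 34/30 = 496.40 → 496.
border pick-up: 55 × 19/23 = 45.43 → 45.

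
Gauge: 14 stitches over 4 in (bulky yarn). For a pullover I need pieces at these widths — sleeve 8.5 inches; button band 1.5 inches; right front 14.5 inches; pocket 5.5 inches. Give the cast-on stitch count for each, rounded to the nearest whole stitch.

sleeve 30; button band 5; right front 51; pocket 19.

Rate = 14/4 = 3.5 sts per in.
sleeve: 8.5 × 3.5 = 29.75 → 30.
button band: 1.5 × 3.5 = 5.25 → 5.
right front: 14.5 × 3.5 = 50.75 → 51.
pocket: 5.5 × 3.5 = 19.25 → 19.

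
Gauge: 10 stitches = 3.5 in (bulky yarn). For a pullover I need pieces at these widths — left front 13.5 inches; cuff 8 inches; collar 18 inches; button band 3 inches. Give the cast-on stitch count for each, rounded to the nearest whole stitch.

Rate = 10/3.5 = 2.857 sts per in.
left front: 13.5 × 2.857 = 38.57 → 39.
cuff: 8 × 2.857 = 22.86 → 23.
collar: 18 × 2.857 = 51.43 → 51.
button band: 3 × 2.857 = 8.57 → 9.

left front 39; cuff 23; collar 51; button band 9.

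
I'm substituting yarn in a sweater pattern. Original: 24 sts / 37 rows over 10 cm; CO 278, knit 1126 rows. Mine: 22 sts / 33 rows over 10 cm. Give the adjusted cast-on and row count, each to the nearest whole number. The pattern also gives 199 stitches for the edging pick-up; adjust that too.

Cast on 255 stitches; work 1004 rows; edging pick-up 182 stitches.

Stitches: 278 × 22/24 = 254.83 → 255.
Rows: 1126 × 33/37 = 1004.27 → 1004.
edging pick-up: 199 × 22/24 = 182.42 → 182.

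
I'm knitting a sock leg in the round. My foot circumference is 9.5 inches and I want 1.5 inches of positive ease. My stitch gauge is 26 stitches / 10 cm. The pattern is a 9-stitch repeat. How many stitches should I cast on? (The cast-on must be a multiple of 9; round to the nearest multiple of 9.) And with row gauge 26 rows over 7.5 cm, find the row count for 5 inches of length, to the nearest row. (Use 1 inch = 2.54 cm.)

Finished = 9.5 + 1.5 = 11 inches.
11 inches × 2.54 = 27.94 cm.
26/10 = 2.6 sts per cm; 27.94 × 2.6 = 72.64 sts.
Nearest multiple of 9 → 72.
5 inches = 12.70 cm; × 3.467 = 44.03 → 44 rows.

Cast on 72 stitches; work 44 rows.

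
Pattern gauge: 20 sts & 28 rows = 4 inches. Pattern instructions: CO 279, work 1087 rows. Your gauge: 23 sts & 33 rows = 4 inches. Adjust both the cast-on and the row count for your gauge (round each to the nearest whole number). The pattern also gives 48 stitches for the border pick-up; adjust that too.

Stitches: 279 × 23/20 = 320.85 → 321.
Rows: 1087 × 33/28 = 1281.11 → 1281.
border pick-up: 48 × 23/20 = 55.20 → 55.

Cast on 321 stitches; work 1281 rows; border pick-up 55 stitches.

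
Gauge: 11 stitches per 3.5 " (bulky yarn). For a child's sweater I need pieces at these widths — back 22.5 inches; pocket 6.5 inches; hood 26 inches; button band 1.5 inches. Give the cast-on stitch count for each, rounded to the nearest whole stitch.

Rate = 11/3.5 = 3.143 sts per in.
back: 22.5 × 3.143 = 70.71 → 71.
pocket: 6.5 × 3.143 = 20.43 → 20.
hood: 26 × 3.143 = 81.71 → 82.
button band: 1.5 × 3.143 = 4.71 → 5.

back 71; pocket 20; hood 82; button band 5.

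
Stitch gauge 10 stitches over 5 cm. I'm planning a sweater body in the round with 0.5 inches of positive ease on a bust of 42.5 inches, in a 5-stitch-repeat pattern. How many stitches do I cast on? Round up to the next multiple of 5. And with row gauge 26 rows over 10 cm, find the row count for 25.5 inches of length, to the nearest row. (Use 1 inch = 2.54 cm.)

Finished = 42.5 + 0.5 = 43 inches.
43 inches × 2.54 = 109.22 cm.
10/5 = 2 sts per cm; 109.22 × 2 = 218.44 sts.
Next multiple of 5 → 220.
25.5 inches = 64.77 cm; × 2.6 = 168.40 → 168 rows.

Cast on 220 stitches; work 168 rows.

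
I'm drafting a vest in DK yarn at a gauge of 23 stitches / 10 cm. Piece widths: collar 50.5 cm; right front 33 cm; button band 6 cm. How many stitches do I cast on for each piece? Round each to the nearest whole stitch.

collar 116; right front 76; button band 14.

Rate = 23/10 = 2.3 sts per cm.
collar: 50.5 × 2.3 = 116.15 → 116.
right front: 33 × 2.3 = 75.90 → 76.
button band: 6 × 2.3 = 13.80 → 14.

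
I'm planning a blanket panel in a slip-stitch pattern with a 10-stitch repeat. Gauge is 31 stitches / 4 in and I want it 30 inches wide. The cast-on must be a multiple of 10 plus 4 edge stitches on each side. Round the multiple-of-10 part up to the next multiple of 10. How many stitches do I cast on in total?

238 stitches.

31 / 4 = 7.75 sts per inch.
30 × 7.75 = 232.50 sts.
Less 8 edge sts → 224.50 for the repeat.
Next multiple of 10: 230.
Add back 8 edge sts → 238.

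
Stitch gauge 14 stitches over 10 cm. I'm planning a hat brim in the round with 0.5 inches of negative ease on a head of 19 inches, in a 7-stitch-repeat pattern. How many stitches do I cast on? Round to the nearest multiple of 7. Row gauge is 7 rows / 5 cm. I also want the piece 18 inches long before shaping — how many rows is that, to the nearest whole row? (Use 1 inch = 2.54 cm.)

Finished = 19 − 0.5 = 18.5 inches.
18.5 inches × 2.54 = 46.99 cm.
14/10 = 1.4 sts per cm; 46.99 × 1.4 = 65.79 sts.
Nearest multiple of 7 → 63.
18 inches = 45.72 cm; × 1.4 = 64.01 → 64 rows.

Cast on 63 stitches; work 64 rows.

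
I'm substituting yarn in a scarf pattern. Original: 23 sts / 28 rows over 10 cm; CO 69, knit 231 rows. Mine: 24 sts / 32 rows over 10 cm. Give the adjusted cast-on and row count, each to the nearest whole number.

Stitches: 69 × 24/23 = 72.00 → 72.
Rows: 231 × 32/28 = 264.00 → 264.

Cast on 72 stitches; work 264 rows.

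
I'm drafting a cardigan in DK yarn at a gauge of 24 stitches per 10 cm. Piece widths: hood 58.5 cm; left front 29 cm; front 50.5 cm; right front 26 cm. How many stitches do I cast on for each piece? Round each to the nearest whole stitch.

Rate = 24/10 = 2.4 sts per cm.
hood: 58.5 × 2.4 = 140.40 → 140.
left front: 29 × 2.4 = 69.60 → 70.
front: 50.5 × 2.4 = 121.20 → 121.
right front: 26 × 2.4 = 62.40 → 62.

hood 140; left front 70; front 121; right front 62.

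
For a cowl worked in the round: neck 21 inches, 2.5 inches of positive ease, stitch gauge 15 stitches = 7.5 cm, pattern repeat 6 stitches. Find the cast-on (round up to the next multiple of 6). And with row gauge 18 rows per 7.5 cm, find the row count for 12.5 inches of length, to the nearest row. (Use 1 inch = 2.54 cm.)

Finished = 21 + 2.5 = 23.5 inches.
23.5 inches × 2.54 = 59.69 cm.
15/7.5 = 2 sts per cm; 59.69 × 2 = 119.38 sts.
Next multiple of 6 → 120.
12.5 inches = 31.75 cm; × 2.4 = 76.20 → 76 rows.

Cast on 120 stitches; work 76 rows.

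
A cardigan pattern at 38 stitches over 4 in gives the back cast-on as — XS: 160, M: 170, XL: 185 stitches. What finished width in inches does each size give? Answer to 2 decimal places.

38/4 = 9.5 sts per in.
XS: 160 / 9.5 = 16.842 → 16.84 in.
M: 170 / 9.5 = 17.895 → 17.89 in.
XL: 185 / 9.5 = 19.474 → 19.47 in.

XS 16.84 inches; M 17.89 inches; XL 19.47 inches.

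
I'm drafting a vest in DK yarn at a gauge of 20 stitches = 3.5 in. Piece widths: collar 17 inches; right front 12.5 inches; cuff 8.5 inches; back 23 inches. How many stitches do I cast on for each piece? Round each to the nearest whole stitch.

collar 97; right front 71; cuff 49; back 131.

Rate = 20/3.5 = 5.714 sts per in.
collar: 17 × 5.714 = 97.14 → 97.
right front: 12.5 × 5.714 = 71.43 → 71.
cuff: 8.5 × 5.714 = 48.57 → 49.
back: 23 × 5.714 = 131.43 → 131.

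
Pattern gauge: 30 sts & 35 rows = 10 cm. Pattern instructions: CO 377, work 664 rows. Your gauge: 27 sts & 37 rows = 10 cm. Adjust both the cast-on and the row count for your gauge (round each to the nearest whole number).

Cast on 339 stitches; work 702 rows.

Stitches: 377 × 27/30 = 339.30 → 339.
Rows: 664 × 37/35 = 701.94 → 702.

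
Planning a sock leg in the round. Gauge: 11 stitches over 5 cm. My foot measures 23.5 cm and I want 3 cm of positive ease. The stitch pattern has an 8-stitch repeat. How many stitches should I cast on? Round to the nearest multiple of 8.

Finished = 23.5 + 3 = 26.5 cm.
11 / 5 = 2.2 sts/cm.
26.5 × 2.2 = 58.30 sts.
Nearest multiple of 8: 56.

CO 56 sts.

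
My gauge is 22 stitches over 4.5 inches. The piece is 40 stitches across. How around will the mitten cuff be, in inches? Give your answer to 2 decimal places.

8.18 inches.

22 stitches / 4.5 inch = 4.889 stitches per inch.
40 / 4.889 = 8.182 inches.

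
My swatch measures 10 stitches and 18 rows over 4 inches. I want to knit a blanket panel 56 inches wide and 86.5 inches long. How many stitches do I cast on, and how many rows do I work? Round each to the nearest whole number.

Stitch gauge = 10/4 = 2.5 sts/in; 56 × 2.5 = 140.00 → 140 sts.
Row gauge = 18/4 = 4.5 rows/in; 86.5 × 4.5 = 389.25 → 389 rows.

Cast on 140 stitches and work 389 rows.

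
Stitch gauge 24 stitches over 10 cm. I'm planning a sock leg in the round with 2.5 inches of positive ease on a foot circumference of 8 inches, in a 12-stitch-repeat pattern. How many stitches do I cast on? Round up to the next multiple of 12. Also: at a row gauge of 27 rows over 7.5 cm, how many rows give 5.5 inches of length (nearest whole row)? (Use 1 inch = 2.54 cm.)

Cast on 72 stitches; work 50 rows.

Finished = 8 + 2.5 = 10.5 inches.
10.5 inches × 2.54 = 26.67 cm.
24/10 = 2.4 sts per cm; 26.67 × 2.4 = 64.01 sts.
Next multiple of 12 → 72.
5.5 inches = 13.97 cm; × 3.6 = 50.29 → 50 rows.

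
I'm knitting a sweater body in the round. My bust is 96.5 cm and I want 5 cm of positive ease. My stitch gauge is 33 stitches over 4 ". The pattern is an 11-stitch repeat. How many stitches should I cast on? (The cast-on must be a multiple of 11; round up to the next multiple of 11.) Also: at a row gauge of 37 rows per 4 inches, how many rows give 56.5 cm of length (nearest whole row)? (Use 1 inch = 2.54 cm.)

Cast on 330 stitches; work 206 rows.

Finished = 96.5 + 5 = 101.5 cm.
101.5 cm × 1/2.54 = 39.96 inches.
33/4 = 8.25 sts per in; 39.96 × 8.25 = 329.68 sts.
Next multiple of 11 → 330.
56.5 cm = 22.24 inches; × 9.25 = 205.76 → 206 rows.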